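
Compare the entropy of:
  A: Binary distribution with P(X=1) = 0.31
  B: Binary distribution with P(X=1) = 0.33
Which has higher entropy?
B

For binary distributions, entropy is maximized at p=0.5 and decreases as p moves toward 0 or 1.

H(A) = H(0.31) = 0.8932 bits
H(B) = H(0.33) = 0.9149 bits

Distribution B (p=0.33) is closer to uniform (p=0.5), so it has higher entropy.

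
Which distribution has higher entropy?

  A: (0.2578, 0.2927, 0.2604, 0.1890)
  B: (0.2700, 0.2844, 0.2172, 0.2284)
B

Both distributions are close to uniform, making this a harder comparison.

H(A) = 1.9828 bits
H(B) = 1.9910 bits

The distribution closer to uniform has higher entropy.
Answer: B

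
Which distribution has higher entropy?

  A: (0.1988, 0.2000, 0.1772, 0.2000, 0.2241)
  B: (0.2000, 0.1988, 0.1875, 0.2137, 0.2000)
B

Both distributions are close to uniform, making this a harder comparison.

H(A) = 2.3180 bits
H(B) = 2.3207 bits

The distribution closer to uniform has higher entropy.
Answer: B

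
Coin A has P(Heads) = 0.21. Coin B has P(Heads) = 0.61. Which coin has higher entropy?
B

For binary distributions, entropy is maximized at p=0.5 and decreases as p moves toward 0 or 1.

H(A) = H(0.21) = 0.7415 bits
H(B) = H(0.61) = 0.9648 bits

Distribution B (p=0.61) is closer to uniform (p=0.5), so it has higher entropy.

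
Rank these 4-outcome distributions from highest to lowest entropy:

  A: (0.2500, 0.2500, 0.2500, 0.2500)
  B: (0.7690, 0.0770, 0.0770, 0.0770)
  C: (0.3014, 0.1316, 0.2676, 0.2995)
A > C > B

Key insight: Entropy is maximized by uniform distributions and minimized by concentrated distributions.

- Uniform distributions have maximum entropy log₂(4) = 2.0000 bits
- The more "peaked" or concentrated a distribution, the lower its entropy

Entropies:
  H(A) = 2.0000 bits
  H(B) = 1.1459 bits
  H(C) = 1.9364 bits

Ranking: A > C > B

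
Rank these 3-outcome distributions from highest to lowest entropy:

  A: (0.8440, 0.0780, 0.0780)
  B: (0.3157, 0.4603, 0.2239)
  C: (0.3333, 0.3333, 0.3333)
C > B > A

Key insight: Entropy is maximized by uniform distributions and minimized by concentrated distributions.

- Uniform distributions have maximum entropy log₂(3) = 1.5850 bits
- The more "peaked" or concentrated a distribution, the lower its entropy

Entropies:
  H(A) = 0.7807 bits
  H(B) = 1.5238 bits
  H(C) = 1.5850 bits

Ranking: C > B > A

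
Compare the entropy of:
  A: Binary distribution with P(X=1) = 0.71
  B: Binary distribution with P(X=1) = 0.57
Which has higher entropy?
B

For binary distributions, entropy is maximized at p=0.5 and decreases as p moves toward 0 or 1.

H(A) = H(0.71) = 0.8687 bits
H(B) = H(0.57) = 0.9858 bits

Distribution B (p=0.57) is closer to uniform (p=0.5), so it has higher entropy.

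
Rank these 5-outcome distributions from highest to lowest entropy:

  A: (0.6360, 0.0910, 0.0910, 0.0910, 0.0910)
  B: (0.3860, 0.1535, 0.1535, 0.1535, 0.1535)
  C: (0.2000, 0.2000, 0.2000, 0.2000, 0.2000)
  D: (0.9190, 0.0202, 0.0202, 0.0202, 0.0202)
C > B > A > D

Key insight: Entropy is maximized by uniform distributions and minimized by concentrated distributions.

Entropies:
  H(A) = 1.6740 bits
  H(B) = 2.1902 bits
  H(C) = 2.3219 bits
  H(D) = 0.5677 bits

Ranking: C > B > A > D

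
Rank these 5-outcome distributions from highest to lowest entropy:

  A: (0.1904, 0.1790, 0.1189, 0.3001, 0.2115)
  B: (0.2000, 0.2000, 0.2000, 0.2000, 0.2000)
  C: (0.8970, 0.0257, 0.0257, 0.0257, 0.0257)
B > A > C

Key insight: Entropy is maximized by uniform distributions and minimized by concentrated distributions.

- Uniform distributions have maximum entropy log₂(5) = 2.3219 bits
- The more "peaked" or concentrated a distribution, the lower its entropy

Entropies:
  H(A) = 2.2604 bits
  H(B) = 2.3219 bits
  H(C) = 0.6844 bits

Ranking: B > A > C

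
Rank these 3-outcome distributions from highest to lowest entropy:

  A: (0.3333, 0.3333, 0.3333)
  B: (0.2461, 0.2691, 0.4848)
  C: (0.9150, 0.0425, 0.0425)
A > B > C

Key insight: Entropy is maximized by uniform distributions and minimized by concentrated distributions.

- Uniform distributions have maximum entropy log₂(3) = 1.5850 bits
- The more "peaked" or concentrated a distribution, the lower its entropy

Entropies:
  H(A) = 1.5850 bits
  H(B) = 1.5138 bits
  H(C) = 0.5046 bits

Ranking: A > B > C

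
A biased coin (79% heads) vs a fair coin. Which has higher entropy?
Fair coin

The fair coin is uniform (p=0.5), maximizing binary entropy at 1 bit. The biased coin has H(0.79) ≈ 0.741 bits — its outcome is more predictable, so its entropy is lower.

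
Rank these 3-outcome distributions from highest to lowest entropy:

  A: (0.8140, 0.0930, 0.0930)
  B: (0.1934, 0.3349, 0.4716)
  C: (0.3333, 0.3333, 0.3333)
C > B > A

Key insight: Entropy is maximized by uniform distributions and minimized by concentrated distributions.

- Uniform distributions have maximum entropy log₂(3) = 1.5850 bits
- The more "peaked" or concentrated a distribution, the lower its entropy

Entropies:
  H(A) = 0.8790 bits
  H(B) = 1.4983 bits
  H(C) = 1.5850 bits

Ranking: C > B > A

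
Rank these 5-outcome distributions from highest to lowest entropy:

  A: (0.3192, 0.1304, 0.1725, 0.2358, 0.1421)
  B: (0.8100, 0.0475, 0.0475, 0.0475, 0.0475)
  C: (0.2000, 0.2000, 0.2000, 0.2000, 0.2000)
C > A > B

Key insight: Entropy is maximized by uniform distributions and minimized by concentrated distributions.

- Uniform distributions have maximum entropy log₂(5) = 2.3219 bits
- The more "peaked" or concentrated a distribution, the lower its entropy

Entropies:
  H(A) = 2.2380 bits
  H(B) = 1.0815 bits
  H(C) = 2.3219 bits

Ranking: C > A > B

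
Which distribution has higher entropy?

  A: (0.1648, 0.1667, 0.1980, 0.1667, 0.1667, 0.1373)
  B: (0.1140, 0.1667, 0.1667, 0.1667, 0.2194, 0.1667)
A

Both distributions are close to uniform, making this a harder comparison.

H(A) = 2.5770 bits
H(B) = 2.5605 bits

The distribution closer to uniform has higher entropy.
Answer: A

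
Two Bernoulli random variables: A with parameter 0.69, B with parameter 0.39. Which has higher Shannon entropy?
B

For binary distributions, entropy is maximized at p=0.5 and decreases as p moves toward 0 or 1.

H(A) = H(0.69) = 0.8932 bits
H(B) = H(0.39) = 0.9648 bits

Distribution B (p=0.39) is closer to uniform (p=0.5), so it has higher entropy.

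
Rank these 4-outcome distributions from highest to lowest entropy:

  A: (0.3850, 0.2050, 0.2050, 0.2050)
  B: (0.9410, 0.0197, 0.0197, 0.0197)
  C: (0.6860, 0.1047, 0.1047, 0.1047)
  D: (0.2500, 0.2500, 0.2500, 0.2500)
D > A > C > B

Key insight: Entropy is maximized by uniform distributions and minimized by concentrated distributions.

Entropies:
  H(A) = 1.9362 bits
  H(B) = 0.4170 bits
  H(C) = 1.3954 bits
  H(D) = 2.0000 bits

Ranking: D > A > C > B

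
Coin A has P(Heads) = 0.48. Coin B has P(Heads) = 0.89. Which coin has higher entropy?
A

For binary distributions, entropy is maximized at p=0.5 and decreases as p moves toward 0 or 1.

H(A) = H(0.48) = 0.9988 bits
H(B) = H(0.89) = 0.4999 bits

Distribution A (p=0.48) is closer to uniform (p=0.5), so it has higher entropy.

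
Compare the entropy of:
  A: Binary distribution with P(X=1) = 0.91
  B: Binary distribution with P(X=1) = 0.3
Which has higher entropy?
B

For binary distributions, entropy is maximized at p=0.5 and decreases as p moves toward 0 or 1.

H(A) = H(0.91) = 0.4365 bits
H(B) = H(0.3) = 0.8813 bits

Distribution B (p=0.3) is closer to uniform (p=0.5), so it has higher entropy.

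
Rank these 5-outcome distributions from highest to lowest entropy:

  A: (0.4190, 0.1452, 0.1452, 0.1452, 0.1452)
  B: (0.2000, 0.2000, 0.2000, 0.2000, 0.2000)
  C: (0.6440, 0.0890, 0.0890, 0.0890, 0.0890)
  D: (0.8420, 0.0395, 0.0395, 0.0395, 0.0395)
B > A > C > D

Key insight: Entropy is maximized by uniform distributions and minimized by concentrated distributions.

Entropies:
  H(A) = 2.1430 bits
  H(B) = 2.3219 bits
  H(C) = 1.6513 bits
  H(D) = 0.9455 bits

Ranking: B > A > C > D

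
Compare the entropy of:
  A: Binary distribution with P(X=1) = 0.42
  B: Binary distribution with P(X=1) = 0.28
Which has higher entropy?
A

For binary distributions, entropy is maximized at p=0.5 and decreases as p moves toward 0 or 1.

H(A) = H(0.42) = 0.9815 bits
H(B) = H(0.28) = 0.8555 bits

Distribution A (p=0.42) is closer to uniform (p=0.5), so it has higher entropy.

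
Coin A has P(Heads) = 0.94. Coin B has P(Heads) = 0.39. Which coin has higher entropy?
B

For binary distributions, entropy is maximized at p=0.5 and decreases as p moves toward 0 or 1.

H(A) = H(0.94) = 0.3274 bits
H(B) = H(0.39) = 0.9648 bits

Distribution B (p=0.39) is closer to uniform (p=0.5), so it has higher entropy.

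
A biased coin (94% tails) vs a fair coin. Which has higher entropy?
Fair coin

The fair coin is uniform (p=0.5), maximizing binary entropy at 1 bit. The biased coin has H(0.94) ≈ 0.327 bits — its outcome is more predictable, so its entropy is lower.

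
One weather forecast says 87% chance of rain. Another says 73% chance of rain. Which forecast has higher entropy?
73% forecast

Treat each forecast as a Bernoulli distribution. Binary entropy is maximized at p=0.5 and falls off symmetrically toward 0 or 1. The 73% forecast is closer to 50%, so it is more uncertain. H(87%) ≈ 0.557 bits, H(73%) ≈ 0.841 bits.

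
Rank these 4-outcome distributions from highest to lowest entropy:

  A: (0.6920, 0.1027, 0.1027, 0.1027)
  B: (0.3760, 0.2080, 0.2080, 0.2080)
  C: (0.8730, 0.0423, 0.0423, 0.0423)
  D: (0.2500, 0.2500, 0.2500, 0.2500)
D > B > A > C

Key insight: Entropy is maximized by uniform distributions and minimized by concentrated distributions.

Entropies:
  H(A) = 1.3790 bits
  H(B) = 1.9442 bits
  H(C) = 0.7504 bits
  H(D) = 2.0000 bits

Ranking: D > B > A > C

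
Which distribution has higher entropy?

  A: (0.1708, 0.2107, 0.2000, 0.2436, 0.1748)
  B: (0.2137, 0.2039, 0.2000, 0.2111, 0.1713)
B

Both distributions are close to uniform, making this a harder comparison.

H(A) = 2.3095 bits
H(B) = 2.3177 bits

The distribution closer to uniform has higher entropy.
Answer: B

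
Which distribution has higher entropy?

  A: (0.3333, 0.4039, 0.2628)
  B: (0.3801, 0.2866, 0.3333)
B

Both distributions are close to uniform, making this a harder comparison.

H(A) = 1.5633 bits
H(B) = 1.5755 bits

The distribution closer to uniform has higher entropy.
Answer: B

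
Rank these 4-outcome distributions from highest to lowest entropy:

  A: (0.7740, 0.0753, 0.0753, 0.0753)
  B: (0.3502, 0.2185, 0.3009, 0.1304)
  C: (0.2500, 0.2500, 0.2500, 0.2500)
C > B > A

Key insight: Entropy is maximized by uniform distributions and minimized by concentrated distributions.

- Uniform distributions have maximum entropy log₂(4) = 2.0000 bits
- The more "peaked" or concentrated a distribution, the lower its entropy

Entropies:
  H(A) = 1.1292 bits
  H(B) = 1.9141 bits
  H(C) = 2.0000 bits

Ranking: C > B > A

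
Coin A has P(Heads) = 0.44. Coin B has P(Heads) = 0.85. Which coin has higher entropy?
A

For binary distributions, entropy is maximized at p=0.5 and decreases as p moves toward 0 or 1.

H(A) = H(0.44) = 0.9896 bits
H(B) = H(0.85) = 0.6098 bits

Distribution A (p=0.44) is closer to uniform (p=0.5), so it has higher entropy.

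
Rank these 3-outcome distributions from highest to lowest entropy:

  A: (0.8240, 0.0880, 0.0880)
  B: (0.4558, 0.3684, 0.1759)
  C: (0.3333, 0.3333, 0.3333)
C > B > A

Key insight: Entropy is maximized by uniform distributions and minimized by concentrated distributions.

- Uniform distributions have maximum entropy log₂(3) = 1.5850 bits
- The more "peaked" or concentrated a distribution, the lower its entropy

Entropies:
  H(A) = 0.8472 bits
  H(B) = 1.4884 bits
  H(C) = 1.5850 bits

Ranking: C > B > A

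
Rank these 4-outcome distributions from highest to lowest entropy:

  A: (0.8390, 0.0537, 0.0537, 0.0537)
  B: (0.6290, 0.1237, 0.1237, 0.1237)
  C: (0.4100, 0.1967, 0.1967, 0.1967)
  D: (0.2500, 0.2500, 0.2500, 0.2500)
D > C > B > A

Key insight: Entropy is maximized by uniform distributions and minimized by concentrated distributions.

Entropies:
  H(A) = 0.8919 bits
  H(B) = 1.5395 bits
  H(C) = 1.9116 bits
  H(D) = 2.0000 bits

Ranking: D > C > B > A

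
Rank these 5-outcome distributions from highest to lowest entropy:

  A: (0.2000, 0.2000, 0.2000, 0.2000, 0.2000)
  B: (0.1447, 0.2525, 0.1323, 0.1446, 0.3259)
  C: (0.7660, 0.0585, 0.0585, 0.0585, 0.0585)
A > B > C

Key insight: Entropy is maximized by uniform distributions and minimized by concentrated distributions.

- Uniform distributions have maximum entropy log₂(5) = 2.3219 bits
- The more "peaked" or concentrated a distribution, the lower its entropy

Entropies:
  H(A) = 2.3219 bits
  H(B) = 2.2216 bits
  H(C) = 1.2529 bits

Ranking: A > B > C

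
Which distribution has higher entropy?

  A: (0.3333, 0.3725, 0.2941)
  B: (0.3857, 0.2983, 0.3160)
A

Both distributions are close to uniform, making this a harder comparison.

H(A) = 1.5783 bits
H(B) = 1.5759 bits

The distribution closer to uniform has higher entropy.
Answer: A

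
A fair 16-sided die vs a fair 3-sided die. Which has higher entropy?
16-sided die

Both are uniform distributions; for uniform over n outcomes, H = log₂(n). H(16-sided) = log₂(16) = 4.000 bits and H(3-sided) = log₂(3) = 1.585 bits. More outcomes in a uniform distribution means higher entropy.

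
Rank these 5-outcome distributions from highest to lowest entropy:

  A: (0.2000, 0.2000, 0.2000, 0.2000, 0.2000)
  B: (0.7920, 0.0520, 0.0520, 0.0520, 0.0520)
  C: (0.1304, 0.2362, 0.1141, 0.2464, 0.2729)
A > C > B

Key insight: Entropy is maximized by uniform distributions and minimized by concentrated distributions.

- Uniform distributions have maximum entropy log₂(5) = 2.3219 bits
- The more "peaked" or concentrated a distribution, the lower its entropy

Entropies:
  H(A) = 2.3219 bits
  H(B) = 1.1536 bits
  H(C) = 2.2415 bits

Ranking: A > C > B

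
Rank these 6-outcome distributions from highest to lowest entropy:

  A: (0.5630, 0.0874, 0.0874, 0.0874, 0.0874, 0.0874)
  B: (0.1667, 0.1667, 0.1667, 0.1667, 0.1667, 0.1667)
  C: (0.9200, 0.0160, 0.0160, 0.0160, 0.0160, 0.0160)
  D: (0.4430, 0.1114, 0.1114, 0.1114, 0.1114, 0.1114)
B > D > A > C

Key insight: Entropy is maximized by uniform distributions and minimized by concentrated distributions.

Entropies:
  H(A) = 2.0032 bits
  H(B) = 2.5850 bits
  H(C) = 0.5879 bits
  H(D) = 2.2839 bits

Ranking: B > D > A > C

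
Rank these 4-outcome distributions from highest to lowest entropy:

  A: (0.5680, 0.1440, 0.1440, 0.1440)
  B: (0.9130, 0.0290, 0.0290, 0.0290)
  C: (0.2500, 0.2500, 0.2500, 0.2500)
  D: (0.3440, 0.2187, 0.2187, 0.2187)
C > D > A > B

Key insight: Entropy is maximized by uniform distributions and minimized by concentrated distributions.

Entropies:
  H(A) = 1.6713 bits
  H(B) = 0.5643 bits
  H(C) = 2.0000 bits
  H(D) = 1.9683 bits

Ranking: C > D > A > B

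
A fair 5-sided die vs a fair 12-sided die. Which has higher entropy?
12-sided die

Both are uniform distributions; for uniform over n outcomes, H = log₂(n). H(5-sided) = log₂(5) = 2.322 bits and H(12-sided) = log₂(12) = 3.585 bits. More outcomes in a uniform distribution means higher entropy.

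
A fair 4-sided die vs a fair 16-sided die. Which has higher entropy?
16-sided die

Both are uniform distributions; for uniform over n outcomes, H = log₂(n). H(4-sided) = log₂(4) = 2.000 bits and H(16-sided) = log₂(16) = 4.000 bits. More outcomes in a uniform distribution means higher entropy.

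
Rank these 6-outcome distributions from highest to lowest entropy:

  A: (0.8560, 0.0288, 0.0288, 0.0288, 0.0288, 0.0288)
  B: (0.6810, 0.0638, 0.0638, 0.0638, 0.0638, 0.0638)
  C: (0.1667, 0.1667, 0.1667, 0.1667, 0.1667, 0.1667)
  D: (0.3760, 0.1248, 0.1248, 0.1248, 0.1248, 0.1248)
C > D > B > A

Key insight: Entropy is maximized by uniform distributions and minimized by concentrated distributions.

Entropies:
  H(A) = 0.9290 bits
  H(B) = 1.6440 bits
  H(C) = 2.5850 bits
  H(D) = 2.4041 bits

Ranking: C > D > B > A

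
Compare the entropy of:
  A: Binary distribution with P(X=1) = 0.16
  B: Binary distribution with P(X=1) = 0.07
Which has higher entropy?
A

For binary distributions, entropy is maximized at p=0.5 and decreases as p moves toward 0 or 1.

H(A) = H(0.16) = 0.6343 bits
H(B) = H(0.07) = 0.3659 bits

Distribution A (p=0.16) is closer to uniform (p=0.5), so it has higher entropy.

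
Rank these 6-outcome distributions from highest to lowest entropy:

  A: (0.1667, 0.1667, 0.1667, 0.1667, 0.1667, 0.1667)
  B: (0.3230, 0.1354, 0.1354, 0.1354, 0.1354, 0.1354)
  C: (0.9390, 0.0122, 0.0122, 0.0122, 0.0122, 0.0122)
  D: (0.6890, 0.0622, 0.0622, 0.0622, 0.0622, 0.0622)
A > B > D > C

Key insight: Entropy is maximized by uniform distributions and minimized by concentrated distributions.

Entropies:
  H(A) = 2.5850 bits
  H(B) = 2.4796 bits
  H(C) = 0.4730 bits
  H(D) = 1.6164 bits

Ranking: A > B > D > C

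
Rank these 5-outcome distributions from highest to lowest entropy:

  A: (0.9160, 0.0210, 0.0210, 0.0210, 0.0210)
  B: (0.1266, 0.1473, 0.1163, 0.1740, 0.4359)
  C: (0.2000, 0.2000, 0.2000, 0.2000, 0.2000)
C > B > A

Key insight: Entropy is maximized by uniform distributions and minimized by concentrated distributions.

- Uniform distributions have maximum entropy log₂(5) = 2.3219 bits
- The more "peaked" or concentrated a distribution, the lower its entropy

Entropies:
  H(A) = 0.5841 bits
  H(B) = 2.1066 bits
  H(C) = 2.3219 bits

Ranking: C > B > A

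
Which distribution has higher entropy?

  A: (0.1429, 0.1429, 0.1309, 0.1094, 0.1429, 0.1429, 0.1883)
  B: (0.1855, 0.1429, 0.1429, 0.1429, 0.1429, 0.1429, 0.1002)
A

Both distributions are close to uniform, making this a harder comparison.

H(A) = 2.7910 bits
H(B) = 2.7887 bits

The distribution closer to uniform has higher entropy.
Answer: A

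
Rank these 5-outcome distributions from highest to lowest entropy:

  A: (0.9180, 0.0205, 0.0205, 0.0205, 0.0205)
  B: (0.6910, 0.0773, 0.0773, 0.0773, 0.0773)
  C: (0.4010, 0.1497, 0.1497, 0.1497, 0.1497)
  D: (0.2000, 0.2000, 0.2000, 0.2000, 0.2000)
D > C > B > A

Key insight: Entropy is maximized by uniform distributions and minimized by concentrated distributions.

Entropies:
  H(A) = 0.5732 bits
  H(B) = 1.5100 bits
  H(C) = 2.1695 bits
  H(D) = 2.3219 bits

Ranking: D > C > B > A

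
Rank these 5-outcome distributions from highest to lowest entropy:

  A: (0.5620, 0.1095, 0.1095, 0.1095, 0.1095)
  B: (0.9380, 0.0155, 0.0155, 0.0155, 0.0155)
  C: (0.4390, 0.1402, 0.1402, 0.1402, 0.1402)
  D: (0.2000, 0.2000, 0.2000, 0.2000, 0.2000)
D > C > A > B

Key insight: Entropy is maximized by uniform distributions and minimized by concentrated distributions.

Entropies:
  H(A) = 1.8649 bits
  H(B) = 0.4593 bits
  H(C) = 2.1112 bits
  H(D) = 2.3219 bits

Ranking: D > C > A > B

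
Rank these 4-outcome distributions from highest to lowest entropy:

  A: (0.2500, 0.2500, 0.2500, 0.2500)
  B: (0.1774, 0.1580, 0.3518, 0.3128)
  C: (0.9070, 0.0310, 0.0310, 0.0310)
A > B > C

Key insight: Entropy is maximized by uniform distributions and minimized by concentrated distributions.

- Uniform distributions have maximum entropy log₂(4) = 2.0000 bits
- The more "peaked" or concentrated a distribution, the lower its entropy

Entropies:
  H(A) = 2.0000 bits
  H(B) = 1.9179 bits
  H(C) = 0.5938 bits

Ranking: A > B > C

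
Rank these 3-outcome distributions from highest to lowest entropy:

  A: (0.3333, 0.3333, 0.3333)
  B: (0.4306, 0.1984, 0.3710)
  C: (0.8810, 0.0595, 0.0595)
A > B > C

Key insight: Entropy is maximized by uniform distributions and minimized by concentrated distributions.

- Uniform distributions have maximum entropy log₂(3) = 1.5850 bits
- The more "peaked" or concentrated a distribution, the lower its entropy

Entropies:
  H(A) = 1.5850 bits
  H(B) = 1.5172 bits
  H(C) = 0.6455 bits

Ranking: A > B > C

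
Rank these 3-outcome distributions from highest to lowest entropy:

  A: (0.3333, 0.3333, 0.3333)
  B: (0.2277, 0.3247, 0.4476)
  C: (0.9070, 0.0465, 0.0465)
A > B > C

Key insight: Entropy is maximized by uniform distributions and minimized by concentrated distributions.

- Uniform distributions have maximum entropy log₂(3) = 1.5850 bits
- The more "peaked" or concentrated a distribution, the lower its entropy

Entropies:
  H(A) = 1.5850 bits
  H(B) = 1.5321 bits
  H(C) = 0.5394 bits

Ranking: A > B > C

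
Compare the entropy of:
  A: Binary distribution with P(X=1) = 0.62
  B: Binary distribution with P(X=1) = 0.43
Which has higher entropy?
B

For binary distributions, entropy is maximized at p=0.5 and decreases as p moves toward 0 or 1.

H(A) = H(0.62) = 0.9580 bits
H(B) = H(0.43) = 0.9858 bits

Distribution B (p=0.43) is closer to uniform (p=0.5), so it has higher entropy.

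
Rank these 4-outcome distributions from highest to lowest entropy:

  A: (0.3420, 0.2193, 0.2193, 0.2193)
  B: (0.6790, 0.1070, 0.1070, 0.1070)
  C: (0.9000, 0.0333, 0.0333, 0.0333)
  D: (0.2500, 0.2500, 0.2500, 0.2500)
D > A > B > C

Key insight: Entropy is maximized by uniform distributions and minimized by concentrated distributions.

Entropies:
  H(A) = 1.9696 bits
  H(B) = 1.4142 bits
  H(C) = 0.6275 bits
  H(D) = 2.0000 bits

Ranking: D > A > B > C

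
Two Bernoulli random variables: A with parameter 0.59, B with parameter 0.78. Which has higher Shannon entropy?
A

For binary distributions, entropy is maximized at p=0.5 and decreases as p moves toward 0 or 1.

H(A) = H(0.59) = 0.9765 bits
H(B) = H(0.78) = 0.7602 bits

Distribution A (p=0.59) is closer to uniform (p=0.5), so it has higher entropy.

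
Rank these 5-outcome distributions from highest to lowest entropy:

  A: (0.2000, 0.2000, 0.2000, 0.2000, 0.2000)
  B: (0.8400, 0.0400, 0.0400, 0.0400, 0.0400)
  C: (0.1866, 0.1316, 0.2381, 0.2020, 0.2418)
A > C > B

Key insight: Entropy is maximized by uniform distributions and minimized by concentrated distributions.

- Uniform distributions have maximum entropy log₂(5) = 2.3219 bits
- The more "peaked" or concentrated a distribution, the lower its entropy

Entropies:
  H(A) = 2.3219 bits
  H(B) = 0.9543 bits
  H(C) = 2.2912 bits

Ranking: A > C > B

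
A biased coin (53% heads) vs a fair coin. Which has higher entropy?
Fair coin

The fair coin is uniform (p=0.5), maximizing binary entropy at 1 bit. The biased coin has H(0.53) ≈ 0.997 bits — its outcome is more predictable, so its entropy is lower.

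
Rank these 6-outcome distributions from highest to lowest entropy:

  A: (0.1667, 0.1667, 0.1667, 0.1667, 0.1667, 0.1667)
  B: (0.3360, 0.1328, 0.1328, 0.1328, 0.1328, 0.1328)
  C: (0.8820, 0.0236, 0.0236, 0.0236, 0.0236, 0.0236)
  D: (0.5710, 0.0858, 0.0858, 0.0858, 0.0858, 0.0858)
A > B > D > C

Key insight: Entropy is maximized by uniform distributions and minimized by concentrated distributions.

Entropies:
  H(A) = 2.5850 bits
  H(B) = 2.4627 bits
  H(C) = 0.7976 bits
  H(D) = 1.9815 bits

Ranking: A > B > D > C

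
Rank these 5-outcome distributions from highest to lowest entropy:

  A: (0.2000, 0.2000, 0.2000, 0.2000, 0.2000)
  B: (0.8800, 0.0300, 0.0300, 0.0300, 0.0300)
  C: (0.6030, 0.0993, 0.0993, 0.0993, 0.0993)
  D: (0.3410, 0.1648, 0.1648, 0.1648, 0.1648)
A > D > C > B

Key insight: Entropy is maximized by uniform distributions and minimized by concentrated distributions.

Entropies:
  H(A) = 2.3219 bits
  H(B) = 0.7694 bits
  H(C) = 1.7632 bits
  H(D) = 2.2438 bits

Ranking: A > D > C > B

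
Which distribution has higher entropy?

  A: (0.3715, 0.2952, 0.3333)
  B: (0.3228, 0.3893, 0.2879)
A

Both distributions are close to uniform, making this a harder comparison.

H(A) = 1.5786 bits
H(B) = 1.5736 bits

The distribution closer to uniform has higher entropy.
Answer: A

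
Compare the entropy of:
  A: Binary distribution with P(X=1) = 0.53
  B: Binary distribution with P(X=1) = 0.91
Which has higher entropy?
A

For binary distributions, entropy is maximized at p=0.5 and decreases as p moves toward 0 or 1.

H(A) = H(0.53) = 0.9974 bits
H(B) = H(0.91) = 0.4365 bits

Distribution A (p=0.53) is closer to uniform (p=0.5), so it has higher entropy.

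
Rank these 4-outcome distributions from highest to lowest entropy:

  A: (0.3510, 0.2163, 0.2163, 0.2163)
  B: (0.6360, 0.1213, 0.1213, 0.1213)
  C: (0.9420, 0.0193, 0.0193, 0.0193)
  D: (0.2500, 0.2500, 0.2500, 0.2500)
D > A > B > C

Key insight: Entropy is maximized by uniform distributions and minimized by concentrated distributions.

Entropies:
  H(A) = 1.9636 bits
  H(B) = 1.5229 bits
  H(C) = 0.4114 bits
  H(D) = 2.0000 bits

Ranking: D > A > B > C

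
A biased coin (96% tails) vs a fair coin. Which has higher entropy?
Fair coin

The fair coin is uniform (p=0.5), maximizing binary entropy at 1 bit. The biased coin has H(0.96) ≈ 0.242 bits — its outcome is more predictable, so its entropy is lower.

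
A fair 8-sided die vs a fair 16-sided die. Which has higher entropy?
16-sided die

Both are uniform distributions; for uniform over n outcomes, H = log₂(n). H(8-sided) = log₂(8) = 3.000 bits and H(16-sided) = log₂(16) = 4.000 bits. More outcomes in a uniform distribution means higher entropy.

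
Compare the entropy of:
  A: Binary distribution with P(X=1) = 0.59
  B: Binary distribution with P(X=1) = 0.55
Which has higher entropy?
B

For binary distributions, entropy is maximized at p=0.5 and decreases as p moves toward 0 or 1.

H(A) = H(0.59) = 0.9765 bits
H(B) = H(0.55) = 0.9928 bits

Distribution B (p=0.55) is closer to uniform (p=0.5), so it has higher entropy.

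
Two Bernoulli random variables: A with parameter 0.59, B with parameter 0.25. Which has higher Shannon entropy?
A

For binary distributions, entropy is maximized at p=0.5 and decreases as p moves toward 0 or 1.

H(A) = H(0.59) = 0.9765 bits
H(B) = H(0.25) = 0.8113 bits

Distribution A (p=0.59) is closer to uniform (p=0.5), so it has higher entropy.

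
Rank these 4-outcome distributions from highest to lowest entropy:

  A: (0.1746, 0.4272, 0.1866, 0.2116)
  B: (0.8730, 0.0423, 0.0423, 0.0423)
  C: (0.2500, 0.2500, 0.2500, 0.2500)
C > A > B

Key insight: Entropy is maximized by uniform distributions and minimized by concentrated distributions.

- Uniform distributions have maximum entropy log₂(4) = 2.0000 bits
- The more "peaked" or concentrated a distribution, the lower its entropy

Entropies:
  H(A) = 1.8899 bits
  H(B) = 0.7504 bits
  H(C) = 2.0000 bits

Ranking: C > A > B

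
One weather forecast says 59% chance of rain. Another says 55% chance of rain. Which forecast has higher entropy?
55% forecast

Treat each forecast as a Bernoulli distribution. Binary entropy is maximized at p=0.5 and falls off symmetrically toward 0 or 1. The 55% forecast is closer to 50%, so it is more uncertain. H(59%) ≈ 0.977 bits, H(55%) ≈ 0.993 bits.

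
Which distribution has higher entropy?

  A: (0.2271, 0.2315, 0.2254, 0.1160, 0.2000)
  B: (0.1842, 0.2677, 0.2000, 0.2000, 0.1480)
B

Both distributions are close to uniform, making this a harder comparison.

H(A) = 2.2837 bits
H(B) = 2.2954 bits

The distribution closer to uniform has higher entropy.
Answer: B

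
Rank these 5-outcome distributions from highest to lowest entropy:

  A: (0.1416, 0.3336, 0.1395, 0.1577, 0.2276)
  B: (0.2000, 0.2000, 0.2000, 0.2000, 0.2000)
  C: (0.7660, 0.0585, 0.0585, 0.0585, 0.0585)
B > A > C

Key insight: Entropy is maximized by uniform distributions and minimized by concentrated distributions.

- Uniform distributions have maximum entropy log₂(5) = 2.3219 bits
- The more "peaked" or concentrated a distribution, the lower its entropy

Entropies:
  H(A) = 2.2304 bits
  H(B) = 2.3219 bits
  H(C) = 1.2529 bits

Ranking: B > A > C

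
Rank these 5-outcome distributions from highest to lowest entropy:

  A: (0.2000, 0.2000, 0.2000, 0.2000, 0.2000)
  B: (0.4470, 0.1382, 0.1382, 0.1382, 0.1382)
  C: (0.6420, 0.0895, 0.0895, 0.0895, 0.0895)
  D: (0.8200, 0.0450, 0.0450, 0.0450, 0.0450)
A > B > C > D

Key insight: Entropy is maximized by uniform distributions and minimized by concentrated distributions.

Entropies:
  H(A) = 2.3219 bits
  H(B) = 2.0979 bits
  H(C) = 1.6570 bits
  H(D) = 1.0401 bits

Ranking: A > B > C > D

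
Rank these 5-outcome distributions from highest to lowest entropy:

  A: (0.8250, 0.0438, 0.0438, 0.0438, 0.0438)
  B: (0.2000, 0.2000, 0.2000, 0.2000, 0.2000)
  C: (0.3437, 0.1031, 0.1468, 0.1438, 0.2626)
B > C > A

Key insight: Entropy is maximized by uniform distributions and minimized by concentrated distributions.

- Uniform distributions have maximum entropy log₂(5) = 2.3219 bits
- The more "peaked" or concentrated a distribution, the lower its entropy

Entropies:
  H(A) = 1.0190 bits
  H(B) = 2.3219 bits
  H(C) = 2.1828 bits

Ranking: B > C > A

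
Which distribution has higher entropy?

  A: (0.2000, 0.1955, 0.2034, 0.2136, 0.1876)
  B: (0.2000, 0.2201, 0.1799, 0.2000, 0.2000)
A

Both distributions are close to uniform, making this a harder comparison.

H(A) = 2.3206 bits
H(B) = 2.3190 bits

The distribution closer to uniform has higher entropy.
Answer: A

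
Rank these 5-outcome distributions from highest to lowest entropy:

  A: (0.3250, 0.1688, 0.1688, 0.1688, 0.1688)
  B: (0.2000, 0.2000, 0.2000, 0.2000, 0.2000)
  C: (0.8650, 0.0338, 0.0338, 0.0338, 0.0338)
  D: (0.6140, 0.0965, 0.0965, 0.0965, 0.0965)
B > A > D > C

Key insight: Entropy is maximized by uniform distributions and minimized by concentrated distributions.

Entropies:
  H(A) = 2.2597 bits
  H(B) = 2.3219 bits
  H(C) = 0.8410 bits
  H(D) = 1.7342 bits

Ranking: B > A > D > C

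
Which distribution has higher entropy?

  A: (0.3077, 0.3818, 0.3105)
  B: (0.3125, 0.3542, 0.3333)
B

Both distributions are close to uniform, making this a harder comparison.

H(A) = 1.5775 bits
H(B) = 1.5831 bits

The distribution closer to uniform has higher entropy.
Answer: B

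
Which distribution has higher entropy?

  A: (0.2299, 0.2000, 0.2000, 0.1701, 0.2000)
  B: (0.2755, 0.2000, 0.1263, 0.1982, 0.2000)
A

Both distributions are close to uniform, making this a harder comparison.

H(A) = 2.3155 bits
H(B) = 2.2810 bits

The distribution closer to uniform has higher entropy.
Answer: A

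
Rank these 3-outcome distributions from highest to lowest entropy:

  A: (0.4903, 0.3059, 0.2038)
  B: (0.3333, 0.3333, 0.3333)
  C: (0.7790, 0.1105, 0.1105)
B > A > C

Key insight: Entropy is maximized by uniform distributions and minimized by concentrated distributions.

- Uniform distributions have maximum entropy log₂(3) = 1.5850 bits
- The more "peaked" or concentrated a distribution, the lower its entropy

Entropies:
  H(A) = 1.4945 bits
  H(B) = 1.5850 bits
  H(C) = 0.9830 bits

Ranking: B > A > C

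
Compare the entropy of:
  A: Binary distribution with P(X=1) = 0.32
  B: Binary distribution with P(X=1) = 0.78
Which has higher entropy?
A

For binary distributions, entropy is maximized at p=0.5 and decreases as p moves toward 0 or 1.

H(A) = H(0.32) = 0.9044 bits
H(B) = H(0.78) = 0.7602 bits

Distribution A (p=0.32) is closer to uniform (p=0.5), so it has higher entropy.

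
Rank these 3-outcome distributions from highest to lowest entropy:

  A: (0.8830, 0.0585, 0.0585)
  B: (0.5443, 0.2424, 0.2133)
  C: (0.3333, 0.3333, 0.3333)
C > B > A

Key insight: Entropy is maximized by uniform distributions and minimized by concentrated distributions.

- Uniform distributions have maximum entropy log₂(3) = 1.5850 bits
- The more "peaked" or concentrated a distribution, the lower its entropy

Entropies:
  H(A) = 0.6377 bits
  H(B) = 1.4487 bits
  H(C) = 1.5850 bits

Ranking: C > B > A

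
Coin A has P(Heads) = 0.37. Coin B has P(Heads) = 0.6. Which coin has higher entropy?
B

For binary distributions, entropy is maximized at p=0.5 and decreases as p moves toward 0 or 1.

H(A) = H(0.37) = 0.9507 bits
H(B) = H(0.6) = 0.9710 bits

Distribution B (p=0.6) is closer to uniform (p=0.5), so it has higher entropy.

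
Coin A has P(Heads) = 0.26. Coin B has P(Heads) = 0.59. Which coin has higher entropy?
B

For binary distributions, entropy is maximized at p=0.5 and decreases as p moves toward 0 or 1.

H(A) = H(0.26) = 0.8267 bits
H(B) = H(0.59) = 0.9765 bits

Distribution B (p=0.59) is closer to uniform (p=0.5), so it has higher entropy.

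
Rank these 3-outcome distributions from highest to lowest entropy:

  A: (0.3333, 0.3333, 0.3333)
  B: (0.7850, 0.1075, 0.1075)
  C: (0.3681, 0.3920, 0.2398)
A > C > B

Key insight: Entropy is maximized by uniform distributions and minimized by concentrated distributions.

- Uniform distributions have maximum entropy log₂(3) = 1.5850 bits
- The more "peaked" or concentrated a distribution, the lower its entropy

Entropies:
  H(A) = 1.5850 bits
  H(B) = 0.9659 bits
  H(C) = 1.5544 bits

Ranking: A > C > B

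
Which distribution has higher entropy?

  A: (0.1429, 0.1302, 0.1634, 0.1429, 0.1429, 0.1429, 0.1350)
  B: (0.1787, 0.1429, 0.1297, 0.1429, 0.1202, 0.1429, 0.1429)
A

Both distributions are close to uniform, making this a harder comparison.

H(A) = 2.8042 bits
H(B) = 2.7977 bits

The distribution closer to uniform has higher entropy.
Answer: A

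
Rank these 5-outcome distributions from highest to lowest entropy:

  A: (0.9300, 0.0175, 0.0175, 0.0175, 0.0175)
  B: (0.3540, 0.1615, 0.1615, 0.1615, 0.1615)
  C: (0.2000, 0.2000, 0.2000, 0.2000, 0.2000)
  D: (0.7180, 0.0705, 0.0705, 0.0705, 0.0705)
C > B > D > A

Key insight: Entropy is maximized by uniform distributions and minimized by concentrated distributions.

Entropies:
  H(A) = 0.5059 bits
  H(B) = 2.2296 bits
  H(C) = 2.3219 bits
  H(D) = 1.4222 bits

Ranking: C > B > D > A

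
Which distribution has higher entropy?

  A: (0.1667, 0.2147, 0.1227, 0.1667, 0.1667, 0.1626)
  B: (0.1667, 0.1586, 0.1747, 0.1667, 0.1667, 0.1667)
B

Both distributions are close to uniform, making this a harder comparison.

H(A) = 2.5665 bits
H(B) = 2.5844 bits

The distribution closer to uniform has higher entropy.
Answer: B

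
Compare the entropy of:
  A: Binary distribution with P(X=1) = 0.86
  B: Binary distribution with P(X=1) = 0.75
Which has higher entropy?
B

For binary distributions, entropy is maximized at p=0.5 and decreases as p moves toward 0 or 1.

H(A) = H(0.86) = 0.5842 bits
H(B) = H(0.75) = 0.8113 bits

Distribution B (p=0.75) is closer to uniform (p=0.5), so it has higher entropy.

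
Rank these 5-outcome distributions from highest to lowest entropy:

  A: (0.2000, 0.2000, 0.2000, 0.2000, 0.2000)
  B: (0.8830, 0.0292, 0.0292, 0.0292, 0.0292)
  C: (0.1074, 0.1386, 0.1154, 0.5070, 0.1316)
A > C > B

Key insight: Entropy is maximized by uniform distributions and minimized by concentrated distributions.

- Uniform distributions have maximum entropy log₂(5) = 2.3219 bits
- The more "peaked" or concentrated a distribution, the lower its entropy

Entropies:
  H(A) = 2.3219 bits
  H(B) = 0.7547 bits
  H(C) = 1.9822 bits

Ranking: A > C > B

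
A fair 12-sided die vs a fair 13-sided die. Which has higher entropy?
13-sided die

Both are uniform distributions; for uniform over n outcomes, H = log₂(n). H(12-sided) = log₂(12) = 3.585 bits and H(13-sided) = log₂(13) = 3.700 bits. More outcomes in a uniform distribution means higher entropy.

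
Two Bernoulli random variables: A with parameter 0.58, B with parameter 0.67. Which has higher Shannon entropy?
A

For binary distributions, entropy is maximized at p=0.5 and decreases as p moves toward 0 or 1.

H(A) = H(0.58) = 0.9815 bits
H(B) = H(0.67) = 0.9149 bits

Distribution A (p=0.58) is closer to uniform (p=0.5), so it has higher entropy.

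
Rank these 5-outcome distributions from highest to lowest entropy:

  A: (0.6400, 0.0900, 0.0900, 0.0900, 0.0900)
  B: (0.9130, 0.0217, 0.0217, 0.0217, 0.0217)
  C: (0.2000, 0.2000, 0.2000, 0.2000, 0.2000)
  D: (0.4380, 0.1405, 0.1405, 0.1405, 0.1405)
C > D > A > B

Key insight: Entropy is maximized by uniform distributions and minimized by concentrated distributions.

Entropies:
  H(A) = 1.6627 bits
  H(B) = 0.6004 bits
  H(C) = 2.3219 bits
  H(D) = 2.1129 bits

Ranking: C > D > A > B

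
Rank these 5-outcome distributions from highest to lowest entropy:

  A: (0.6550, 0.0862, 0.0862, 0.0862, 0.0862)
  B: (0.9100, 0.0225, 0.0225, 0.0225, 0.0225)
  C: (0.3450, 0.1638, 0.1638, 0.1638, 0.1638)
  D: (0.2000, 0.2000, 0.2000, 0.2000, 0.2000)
D > C > A > B

Key insight: Entropy is maximized by uniform distributions and minimized by concentrated distributions.

Entropies:
  H(A) = 1.6195 bits
  H(B) = 0.6165 bits
  H(C) = 2.2395 bits
  H(D) = 2.3219 bits

Ranking: D > C > A > B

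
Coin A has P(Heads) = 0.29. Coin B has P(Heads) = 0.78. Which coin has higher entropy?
A

For binary distributions, entropy is maximized at p=0.5 and decreases as p moves toward 0 or 1.

H(A) = H(0.29) = 0.8687 bits
H(B) = H(0.78) = 0.7602 bits

Distribution A (p=0.29) is closer to uniform (p=0.5), so it has higher entropy.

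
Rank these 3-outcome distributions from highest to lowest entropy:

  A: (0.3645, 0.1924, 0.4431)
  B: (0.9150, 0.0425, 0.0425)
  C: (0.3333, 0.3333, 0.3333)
C > A > B

Key insight: Entropy is maximized by uniform distributions and minimized by concentrated distributions.

- Uniform distributions have maximum entropy log₂(3) = 1.5850 bits
- The more "peaked" or concentrated a distribution, the lower its entropy

Entropies:
  H(A) = 1.5086 bits
  H(B) = 0.5046 bits
  H(C) = 1.5850 bits

Ranking: C > A > B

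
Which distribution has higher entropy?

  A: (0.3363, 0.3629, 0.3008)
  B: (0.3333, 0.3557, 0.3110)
B

Both distributions are close to uniform, making this a harder comparison.

H(A) = 1.5807 bits
H(B) = 1.5828 bits

The distribution closer to uniform has higher entropy.
Answer: B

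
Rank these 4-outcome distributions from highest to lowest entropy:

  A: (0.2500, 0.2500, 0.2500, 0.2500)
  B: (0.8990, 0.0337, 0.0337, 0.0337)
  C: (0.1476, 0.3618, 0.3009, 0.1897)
A > C > B

Key insight: Entropy is maximized by uniform distributions and minimized by concentrated distributions.

- Uniform distributions have maximum entropy log₂(4) = 2.0000 bits
- The more "peaked" or concentrated a distribution, the lower its entropy

Entropies:
  H(A) = 2.0000 bits
  H(B) = 0.6322 bits
  H(C) = 1.9144 bits

Ranking: A > C > B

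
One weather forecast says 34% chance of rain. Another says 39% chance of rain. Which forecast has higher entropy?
39% forecast

Treat each forecast as a Bernoulli distribution. Binary entropy is maximized at p=0.5 and falls off symmetrically toward 0 or 1. The 39% forecast is closer to 50%, so it is more uncertain. H(34%) ≈ 0.925 bits, H(39%) ≈ 0.965 bits.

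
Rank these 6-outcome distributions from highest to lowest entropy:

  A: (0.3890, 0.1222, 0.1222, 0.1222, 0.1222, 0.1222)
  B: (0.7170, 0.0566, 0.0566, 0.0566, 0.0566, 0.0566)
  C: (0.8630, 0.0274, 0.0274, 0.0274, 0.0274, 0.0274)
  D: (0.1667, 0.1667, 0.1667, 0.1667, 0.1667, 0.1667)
D > A > B > C

Key insight: Entropy is maximized by uniform distributions and minimized by concentrated distributions.

Entropies:
  H(A) = 2.3828 bits
  H(B) = 1.5166 bits
  H(C) = 0.8944 bits
  H(D) = 2.5850 bits

Ranking: D > A > B > C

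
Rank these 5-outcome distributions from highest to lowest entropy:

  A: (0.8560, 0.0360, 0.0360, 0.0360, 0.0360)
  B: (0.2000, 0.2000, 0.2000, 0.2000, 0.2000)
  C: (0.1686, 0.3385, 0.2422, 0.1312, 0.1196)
B > C > A

Key insight: Entropy is maximized by uniform distributions and minimized by concentrated distributions.

- Uniform distributions have maximum entropy log₂(5) = 2.3219 bits
- The more "peaked" or concentrated a distribution, the lower its entropy

Entropies:
  H(A) = 0.8826 bits
  H(B) = 2.3219 bits
  H(C) = 2.2082 bits

Ranking: B > C > A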